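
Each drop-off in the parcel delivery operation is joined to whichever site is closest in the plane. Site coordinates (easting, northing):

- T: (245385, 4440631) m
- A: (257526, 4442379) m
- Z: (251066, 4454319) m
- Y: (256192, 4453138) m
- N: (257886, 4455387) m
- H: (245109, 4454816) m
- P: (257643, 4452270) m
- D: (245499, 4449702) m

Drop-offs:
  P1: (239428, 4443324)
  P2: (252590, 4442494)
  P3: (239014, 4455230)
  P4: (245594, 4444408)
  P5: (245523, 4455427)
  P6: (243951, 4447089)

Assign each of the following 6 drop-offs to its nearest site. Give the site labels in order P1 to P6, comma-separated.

P1 → T (d²=42738098.00)
P2 → A (d²=24377321.00)
P3 → H (d²=37320421.00)
P4 → T (d²=14309410.00)
P5 → H (d²=544717.00)
P6 → D (d²=9224073.00)

T, A, H, T, H, D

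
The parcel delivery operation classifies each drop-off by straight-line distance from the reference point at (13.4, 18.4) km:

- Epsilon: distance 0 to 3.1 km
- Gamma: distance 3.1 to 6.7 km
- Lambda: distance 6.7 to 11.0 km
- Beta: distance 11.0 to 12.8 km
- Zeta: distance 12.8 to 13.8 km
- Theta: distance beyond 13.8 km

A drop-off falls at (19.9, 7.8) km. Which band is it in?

Distance = √((19.9−13.4)² + (7.8−18.4)²) = √(42.250 + 112.360) = 12.434 km.
11.0 ≤ 12.434 < 12.8 → Beta.

Beta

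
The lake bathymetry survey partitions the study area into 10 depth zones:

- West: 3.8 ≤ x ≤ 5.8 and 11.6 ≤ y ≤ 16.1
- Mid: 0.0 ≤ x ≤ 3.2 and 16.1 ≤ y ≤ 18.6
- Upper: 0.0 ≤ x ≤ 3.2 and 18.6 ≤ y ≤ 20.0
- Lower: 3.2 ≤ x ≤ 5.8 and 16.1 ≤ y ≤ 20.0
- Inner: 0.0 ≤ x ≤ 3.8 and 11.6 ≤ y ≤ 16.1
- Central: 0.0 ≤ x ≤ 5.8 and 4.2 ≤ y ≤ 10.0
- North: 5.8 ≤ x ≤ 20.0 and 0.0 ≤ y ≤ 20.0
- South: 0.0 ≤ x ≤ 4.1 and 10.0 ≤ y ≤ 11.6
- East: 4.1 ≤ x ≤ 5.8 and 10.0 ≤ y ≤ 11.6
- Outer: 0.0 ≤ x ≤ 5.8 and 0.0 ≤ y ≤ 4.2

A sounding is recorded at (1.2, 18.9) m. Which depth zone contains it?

The point has x = 1.2 and y = 18.9.
Only Upper satisfies 0.0 ≤ x ≤ 3.2 and 18.6 ≤ y ≤ 20.0.

Upper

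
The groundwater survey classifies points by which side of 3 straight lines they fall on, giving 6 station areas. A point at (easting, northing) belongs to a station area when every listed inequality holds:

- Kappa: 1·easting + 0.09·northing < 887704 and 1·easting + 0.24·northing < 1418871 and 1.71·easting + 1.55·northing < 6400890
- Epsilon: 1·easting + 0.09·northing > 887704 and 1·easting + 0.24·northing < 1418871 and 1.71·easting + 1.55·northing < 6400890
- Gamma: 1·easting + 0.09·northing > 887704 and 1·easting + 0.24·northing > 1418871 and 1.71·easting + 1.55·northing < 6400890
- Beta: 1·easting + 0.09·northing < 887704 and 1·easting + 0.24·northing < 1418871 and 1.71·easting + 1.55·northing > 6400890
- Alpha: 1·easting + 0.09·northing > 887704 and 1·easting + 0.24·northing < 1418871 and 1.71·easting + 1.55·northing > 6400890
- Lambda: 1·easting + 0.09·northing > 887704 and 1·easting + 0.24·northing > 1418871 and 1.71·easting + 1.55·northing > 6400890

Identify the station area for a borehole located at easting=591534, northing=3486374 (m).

1·591534 + 0.09·3486374 = 905307.660, which is > 887704
1·591534 + 0.24·3486374 = 1428263.760, which is > 1418871
1.71·591534 + 1.55·3486374 = 6415402.840, which is > 6400890
This sign pattern matches Lambda.

Lambda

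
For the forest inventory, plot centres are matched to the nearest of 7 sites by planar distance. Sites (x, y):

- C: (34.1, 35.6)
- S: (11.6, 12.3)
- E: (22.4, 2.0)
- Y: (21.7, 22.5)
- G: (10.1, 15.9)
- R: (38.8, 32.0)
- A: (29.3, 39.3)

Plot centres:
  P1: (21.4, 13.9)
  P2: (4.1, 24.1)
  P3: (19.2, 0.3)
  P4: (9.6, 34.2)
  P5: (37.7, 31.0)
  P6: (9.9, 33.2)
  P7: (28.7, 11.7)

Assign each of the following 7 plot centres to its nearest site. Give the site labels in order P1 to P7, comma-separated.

Y, G, E, Y, R, Y, E

P1 → Y (d²=74.05)
P2 → G (d²=103.24)
P3 → E (d²=13.13)
P4 → Y (d²=283.30)
P5 → R (d²=2.21)
P6 → Y (d²=253.73)
P7 → E (d²=133.78)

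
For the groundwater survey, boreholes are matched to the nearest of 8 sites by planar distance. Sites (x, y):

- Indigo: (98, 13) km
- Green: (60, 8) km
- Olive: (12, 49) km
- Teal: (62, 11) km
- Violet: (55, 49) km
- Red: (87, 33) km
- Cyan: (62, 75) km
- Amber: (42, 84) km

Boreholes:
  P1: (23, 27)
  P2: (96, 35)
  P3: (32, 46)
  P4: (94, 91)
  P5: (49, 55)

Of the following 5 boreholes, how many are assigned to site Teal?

0

P1 → Olive
P2 → Red
P3 → Olive
P4 → Cyan
P5 → Violet
0 of the 5 go to Teal.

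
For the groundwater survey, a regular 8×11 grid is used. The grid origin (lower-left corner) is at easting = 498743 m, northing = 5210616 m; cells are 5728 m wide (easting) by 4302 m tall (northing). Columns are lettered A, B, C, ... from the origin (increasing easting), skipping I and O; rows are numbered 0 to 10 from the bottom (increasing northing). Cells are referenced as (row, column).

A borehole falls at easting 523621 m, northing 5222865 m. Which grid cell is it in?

Column index: ⌊(523621 − 498743) / 5728⌋ = ⌊4.343⌋ = 4 → column E
Row offset from origin: ⌊(5222865 − 5210616) / 4302⌋ = ⌊2.847⌋ = 2 → row 2

(2, E)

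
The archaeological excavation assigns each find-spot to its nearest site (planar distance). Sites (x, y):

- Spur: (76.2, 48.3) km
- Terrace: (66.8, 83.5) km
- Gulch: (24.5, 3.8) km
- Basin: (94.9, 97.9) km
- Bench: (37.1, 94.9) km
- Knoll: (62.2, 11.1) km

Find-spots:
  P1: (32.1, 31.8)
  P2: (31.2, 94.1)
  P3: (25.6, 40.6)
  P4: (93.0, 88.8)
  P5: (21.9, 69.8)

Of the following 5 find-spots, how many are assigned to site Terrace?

0

P1 → Gulch
P2 → Bench
P3 → Gulch
P4 → Basin
P5 → Bench
0 of the 5 go to Terrace.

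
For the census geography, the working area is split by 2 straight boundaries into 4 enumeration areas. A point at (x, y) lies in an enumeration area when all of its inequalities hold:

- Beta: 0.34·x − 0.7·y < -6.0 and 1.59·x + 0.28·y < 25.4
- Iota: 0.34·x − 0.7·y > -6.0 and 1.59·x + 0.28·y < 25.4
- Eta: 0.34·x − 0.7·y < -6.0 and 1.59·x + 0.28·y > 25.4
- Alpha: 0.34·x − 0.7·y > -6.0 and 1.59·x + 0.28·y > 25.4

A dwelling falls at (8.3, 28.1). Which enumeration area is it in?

0.34·8.3 − 0.7·28.1 = -16.848, which is < -6.0
1.59·8.3 + 0.28·28.1 = 21.065, which is < 25.4
This sign pattern matches Beta.

Beta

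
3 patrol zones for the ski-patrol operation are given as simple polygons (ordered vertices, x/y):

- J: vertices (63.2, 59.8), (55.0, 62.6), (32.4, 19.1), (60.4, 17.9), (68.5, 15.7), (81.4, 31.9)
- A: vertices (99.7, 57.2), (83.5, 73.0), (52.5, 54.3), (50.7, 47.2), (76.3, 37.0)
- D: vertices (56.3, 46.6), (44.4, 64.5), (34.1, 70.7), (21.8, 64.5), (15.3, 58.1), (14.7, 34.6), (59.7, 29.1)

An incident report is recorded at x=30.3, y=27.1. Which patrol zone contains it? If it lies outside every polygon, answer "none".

none

Cast a ray rightward from (30.3, 27.1). For each polygon, the edges (by vertex number in listed order) whose endpoints lie on opposite sides of y = 27.1, where each meets that height, and whether that is right or left of the point:
J: 2–3 at x≈36.56 (right), 5–6 at x≈77.58 (right) → 2 crossings.
A: no edge straddles that height → 0 crossings.
D: no edge straddles that height → 0 crossings.
All counts are even, so the point lies outside every listed polygon.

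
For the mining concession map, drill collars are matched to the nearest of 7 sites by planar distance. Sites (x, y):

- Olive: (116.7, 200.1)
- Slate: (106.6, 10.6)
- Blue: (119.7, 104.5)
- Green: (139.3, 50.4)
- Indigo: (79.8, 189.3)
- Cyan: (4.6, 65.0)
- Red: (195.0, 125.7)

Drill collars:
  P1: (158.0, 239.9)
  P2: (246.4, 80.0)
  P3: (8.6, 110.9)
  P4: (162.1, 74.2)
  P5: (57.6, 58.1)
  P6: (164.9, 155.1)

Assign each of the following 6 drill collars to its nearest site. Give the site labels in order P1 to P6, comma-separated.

Olive, Red, Cyan, Green, Cyan, Red

P1 → Olive (d²=3289.73)
P2 → Red (d²=4730.45)
P3 → Cyan (d²=2122.81)
P4 → Green (d²=1086.28)
P5 → Cyan (d²=2856.61)
P6 → Red (d²=1770.37)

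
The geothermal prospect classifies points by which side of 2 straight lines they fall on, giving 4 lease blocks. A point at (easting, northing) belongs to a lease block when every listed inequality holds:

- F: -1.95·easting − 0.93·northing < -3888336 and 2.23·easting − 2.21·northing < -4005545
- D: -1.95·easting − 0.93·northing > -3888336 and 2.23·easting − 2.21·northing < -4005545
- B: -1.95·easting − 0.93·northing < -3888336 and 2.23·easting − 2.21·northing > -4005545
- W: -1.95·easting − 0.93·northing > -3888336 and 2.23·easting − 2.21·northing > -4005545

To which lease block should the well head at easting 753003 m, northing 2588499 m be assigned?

-1.95·753003 − 0.93·2588499 = -3875659.920, which is > -3888336
2.23·753003 − 2.21·2588499 = -4041386.100, which is < -4005545
This sign pattern matches D.

D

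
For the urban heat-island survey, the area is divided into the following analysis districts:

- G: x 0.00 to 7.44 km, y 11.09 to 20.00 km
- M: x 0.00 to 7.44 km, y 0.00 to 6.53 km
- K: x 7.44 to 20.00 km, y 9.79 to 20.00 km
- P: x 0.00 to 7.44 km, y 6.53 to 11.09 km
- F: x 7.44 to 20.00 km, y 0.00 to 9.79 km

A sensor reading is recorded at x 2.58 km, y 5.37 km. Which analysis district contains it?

M

The point has x = 2.58 and y = 5.37.
Only M satisfies 0.00 ≤ x ≤ 7.44 and 0.00 ≤ y ≤ 6.53.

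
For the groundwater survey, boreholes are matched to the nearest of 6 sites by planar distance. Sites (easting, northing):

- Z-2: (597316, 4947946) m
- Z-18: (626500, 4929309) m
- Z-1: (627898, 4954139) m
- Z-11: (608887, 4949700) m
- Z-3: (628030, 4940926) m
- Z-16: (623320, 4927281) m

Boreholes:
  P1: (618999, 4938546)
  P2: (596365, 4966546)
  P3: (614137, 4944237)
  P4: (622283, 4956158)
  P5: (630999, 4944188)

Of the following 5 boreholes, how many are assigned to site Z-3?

2

P1 → Z-3
P2 → Z-2
P3 → Z-11
P4 → Z-1
P5 → Z-3
2 of the 5 go to Z-3.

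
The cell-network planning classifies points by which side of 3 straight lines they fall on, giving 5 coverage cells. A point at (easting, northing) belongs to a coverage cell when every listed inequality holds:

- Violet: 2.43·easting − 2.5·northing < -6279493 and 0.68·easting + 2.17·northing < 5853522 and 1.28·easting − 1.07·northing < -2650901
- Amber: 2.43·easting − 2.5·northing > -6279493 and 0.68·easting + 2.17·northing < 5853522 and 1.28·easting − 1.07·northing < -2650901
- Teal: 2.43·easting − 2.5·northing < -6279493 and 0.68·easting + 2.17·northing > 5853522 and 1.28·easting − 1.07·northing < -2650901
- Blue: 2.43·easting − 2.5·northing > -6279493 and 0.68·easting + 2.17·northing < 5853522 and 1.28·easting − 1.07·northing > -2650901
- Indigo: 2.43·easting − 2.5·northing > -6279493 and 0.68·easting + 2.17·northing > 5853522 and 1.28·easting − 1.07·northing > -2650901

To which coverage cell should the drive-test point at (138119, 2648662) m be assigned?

2.43·138119 − 2.5·2648662 = -6286025.830, which is < -6279493
0.68·138119 + 2.17·2648662 = 5841517.460, which is < 5853522
1.28·138119 − 1.07·2648662 = -2657276.020, which is < -2650901
This sign pattern matches Violet.

Violet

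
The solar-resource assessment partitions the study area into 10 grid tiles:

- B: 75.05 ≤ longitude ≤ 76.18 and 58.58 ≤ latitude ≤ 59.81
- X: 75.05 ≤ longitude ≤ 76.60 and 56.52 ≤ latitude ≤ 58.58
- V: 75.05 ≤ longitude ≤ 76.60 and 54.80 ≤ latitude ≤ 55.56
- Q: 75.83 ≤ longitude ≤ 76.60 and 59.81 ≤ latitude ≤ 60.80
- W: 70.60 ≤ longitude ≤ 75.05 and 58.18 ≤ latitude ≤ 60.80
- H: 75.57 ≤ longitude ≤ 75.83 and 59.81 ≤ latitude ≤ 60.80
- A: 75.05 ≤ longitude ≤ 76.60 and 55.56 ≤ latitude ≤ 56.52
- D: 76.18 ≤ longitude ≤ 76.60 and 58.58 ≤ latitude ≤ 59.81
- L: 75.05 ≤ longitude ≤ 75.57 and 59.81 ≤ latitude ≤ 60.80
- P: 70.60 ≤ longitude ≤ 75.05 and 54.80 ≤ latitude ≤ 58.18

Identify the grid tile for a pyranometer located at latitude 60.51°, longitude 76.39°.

The point has longitude = 76.39 and latitude = 60.51.
Only Q satisfies 75.83 ≤ longitude ≤ 76.60 and 59.81 ≤ latitude ≤ 60.80.

Q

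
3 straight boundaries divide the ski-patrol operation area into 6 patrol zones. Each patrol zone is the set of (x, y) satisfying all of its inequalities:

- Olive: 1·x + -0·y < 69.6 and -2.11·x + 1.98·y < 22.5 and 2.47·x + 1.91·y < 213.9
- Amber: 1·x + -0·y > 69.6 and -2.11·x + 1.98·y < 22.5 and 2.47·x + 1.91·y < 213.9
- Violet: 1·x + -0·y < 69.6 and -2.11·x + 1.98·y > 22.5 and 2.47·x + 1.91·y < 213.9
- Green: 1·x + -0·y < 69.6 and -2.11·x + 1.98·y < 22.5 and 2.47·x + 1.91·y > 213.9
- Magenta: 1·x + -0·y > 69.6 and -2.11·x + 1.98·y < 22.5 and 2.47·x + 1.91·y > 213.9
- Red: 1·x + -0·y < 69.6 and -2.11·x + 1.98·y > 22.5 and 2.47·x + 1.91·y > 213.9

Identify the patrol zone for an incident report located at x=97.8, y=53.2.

Magenta

1·97.8 + -0·53.2 = 97.800, which is > 69.6
-2.11·97.8 + 1.98·53.2 = -101.022, which is < 22.5
2.47·97.8 + 1.91·53.2 = 343.178, which is > 213.9
This sign pattern matches Magenta.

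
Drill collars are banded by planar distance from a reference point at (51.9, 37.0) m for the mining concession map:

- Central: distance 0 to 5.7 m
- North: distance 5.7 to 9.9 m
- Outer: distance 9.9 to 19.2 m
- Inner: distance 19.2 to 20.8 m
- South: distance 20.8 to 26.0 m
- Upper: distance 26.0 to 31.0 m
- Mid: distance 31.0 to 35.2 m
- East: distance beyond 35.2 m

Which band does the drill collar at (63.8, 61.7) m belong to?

Distance = √((63.8−51.9)² + (61.7−37.0)²) = √(141.610 + 610.090) = 27.417 m.
26.0 ≤ 27.417 < 31.0 → Upper.

Upper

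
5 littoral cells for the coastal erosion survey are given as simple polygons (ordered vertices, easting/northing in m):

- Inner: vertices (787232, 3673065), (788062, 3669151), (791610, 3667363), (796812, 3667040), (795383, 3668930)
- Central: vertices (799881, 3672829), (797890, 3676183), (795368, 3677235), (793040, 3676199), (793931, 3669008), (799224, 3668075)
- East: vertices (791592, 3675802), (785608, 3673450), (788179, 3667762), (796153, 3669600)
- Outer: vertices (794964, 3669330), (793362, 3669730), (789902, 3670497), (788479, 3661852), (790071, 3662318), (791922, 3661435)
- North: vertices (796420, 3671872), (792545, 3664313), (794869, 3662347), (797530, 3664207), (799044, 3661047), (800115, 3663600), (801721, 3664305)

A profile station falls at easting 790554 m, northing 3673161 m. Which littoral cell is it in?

East

Cast a ray rightward from (790554, 3673161). For each polygon, the edges (by vertex number in listed order) whose endpoints lie on opposite sides of northing = 3673161, where each meets that height, and whether that is right or left of the point:
Inner: no edge straddles that height → 0 crossings.
Central: 1–2 at easting≈799683.9 (right), 4–5 at easting≈793416.4 (right) → 2 crossings.
East: 2–3 at easting≈785738.6 (left), 4–1 at easting≈793534.2 (right) → 1 crossing.
Outer: no edge straddles that height → 0 crossings.
North: no edge straddles that height → 0 crossings.
Only East has an odd count, so the point is inside East.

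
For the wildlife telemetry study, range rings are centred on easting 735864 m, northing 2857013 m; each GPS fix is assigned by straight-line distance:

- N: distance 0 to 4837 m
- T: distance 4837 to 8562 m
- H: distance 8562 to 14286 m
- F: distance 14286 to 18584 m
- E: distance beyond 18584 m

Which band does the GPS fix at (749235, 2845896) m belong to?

F

Distance = √((749235−735864)² + (2845896−2857013)²) = √(178783641.000 + 123587689.000) = 17388.828 m.
14286 ≤ 17388.828 < 18584 → F.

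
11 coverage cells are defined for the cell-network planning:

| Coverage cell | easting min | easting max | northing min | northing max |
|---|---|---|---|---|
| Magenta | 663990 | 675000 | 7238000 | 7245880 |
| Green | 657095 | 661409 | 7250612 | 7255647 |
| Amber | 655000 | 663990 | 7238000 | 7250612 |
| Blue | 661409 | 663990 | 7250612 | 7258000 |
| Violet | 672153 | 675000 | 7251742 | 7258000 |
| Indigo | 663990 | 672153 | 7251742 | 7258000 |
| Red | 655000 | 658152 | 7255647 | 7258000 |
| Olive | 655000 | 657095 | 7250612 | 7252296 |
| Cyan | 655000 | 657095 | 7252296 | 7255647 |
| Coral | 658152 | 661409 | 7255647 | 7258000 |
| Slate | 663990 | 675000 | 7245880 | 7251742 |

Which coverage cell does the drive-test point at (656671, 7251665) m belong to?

Olive

The point has easting = 656671 and northing = 7251665.
Only Olive satisfies 655000 ≤ easting ≤ 657095 and 7250612 ≤ northing ≤ 7252296.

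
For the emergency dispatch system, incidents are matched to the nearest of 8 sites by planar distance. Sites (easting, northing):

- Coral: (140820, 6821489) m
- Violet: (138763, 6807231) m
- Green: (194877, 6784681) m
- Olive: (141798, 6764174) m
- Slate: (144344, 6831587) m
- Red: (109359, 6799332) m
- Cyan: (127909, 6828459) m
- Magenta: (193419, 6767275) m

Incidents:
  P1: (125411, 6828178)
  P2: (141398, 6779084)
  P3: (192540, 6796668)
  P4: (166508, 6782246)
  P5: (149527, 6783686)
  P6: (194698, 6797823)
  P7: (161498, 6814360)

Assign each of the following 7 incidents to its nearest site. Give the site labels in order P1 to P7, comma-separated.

Cyan, Olive, Green, Green, Olive, Green, Coral

P1 → Cyan (d²=6318965.00)
P2 → Olive (d²=222468100.00)
P3 → Green (d²=149149738.00)
P4 → Green (d²=810729386.00)
P5 → Olive (d²=440455585.00)
P6 → Green (d²=172744205.00)
P7 → Coral (d²=478402325.00)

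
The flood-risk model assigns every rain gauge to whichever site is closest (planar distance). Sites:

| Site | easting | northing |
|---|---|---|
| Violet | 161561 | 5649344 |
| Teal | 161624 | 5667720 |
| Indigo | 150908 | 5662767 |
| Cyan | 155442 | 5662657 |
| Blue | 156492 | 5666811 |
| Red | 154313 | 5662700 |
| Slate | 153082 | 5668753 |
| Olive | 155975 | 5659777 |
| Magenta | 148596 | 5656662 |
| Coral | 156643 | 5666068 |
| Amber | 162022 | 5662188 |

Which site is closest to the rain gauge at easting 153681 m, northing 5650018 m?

Violet

Squared distances to each site:
Violet: 62548676.000; Teal: 376452053.000; Indigo: 170226530.000; Cyan: 162845442.000; Blue: 289906570.000; Red: 161232548.000; Slate: 351359026.000; Olive: 100500517.000; Magenta: 69999961.000; Coral: 266375944.000; Amber: 217681181.000.
Minimum at Violet.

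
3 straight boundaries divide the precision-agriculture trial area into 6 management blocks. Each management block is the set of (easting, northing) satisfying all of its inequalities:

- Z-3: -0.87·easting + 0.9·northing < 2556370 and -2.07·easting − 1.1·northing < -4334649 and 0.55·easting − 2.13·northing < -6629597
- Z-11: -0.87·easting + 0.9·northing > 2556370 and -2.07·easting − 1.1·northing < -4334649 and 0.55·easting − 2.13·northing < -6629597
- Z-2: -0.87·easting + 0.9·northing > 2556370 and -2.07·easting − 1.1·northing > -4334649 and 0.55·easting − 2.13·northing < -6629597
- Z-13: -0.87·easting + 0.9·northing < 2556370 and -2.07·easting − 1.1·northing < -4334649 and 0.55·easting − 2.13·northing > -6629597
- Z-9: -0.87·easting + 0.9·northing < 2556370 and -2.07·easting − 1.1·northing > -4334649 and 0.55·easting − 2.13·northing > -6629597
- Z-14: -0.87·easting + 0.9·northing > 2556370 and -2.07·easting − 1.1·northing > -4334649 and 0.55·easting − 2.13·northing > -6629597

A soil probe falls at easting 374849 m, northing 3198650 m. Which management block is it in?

Z-9

-0.87·374849 + 0.9·3198650 = 2552666.370, which is < 2556370
-2.07·374849 − 1.1·3198650 = -4294452.430, which is > -4334649
0.55·374849 − 2.13·3198650 = -6606957.550, which is > -6629597
This sign pattern matches Z-9.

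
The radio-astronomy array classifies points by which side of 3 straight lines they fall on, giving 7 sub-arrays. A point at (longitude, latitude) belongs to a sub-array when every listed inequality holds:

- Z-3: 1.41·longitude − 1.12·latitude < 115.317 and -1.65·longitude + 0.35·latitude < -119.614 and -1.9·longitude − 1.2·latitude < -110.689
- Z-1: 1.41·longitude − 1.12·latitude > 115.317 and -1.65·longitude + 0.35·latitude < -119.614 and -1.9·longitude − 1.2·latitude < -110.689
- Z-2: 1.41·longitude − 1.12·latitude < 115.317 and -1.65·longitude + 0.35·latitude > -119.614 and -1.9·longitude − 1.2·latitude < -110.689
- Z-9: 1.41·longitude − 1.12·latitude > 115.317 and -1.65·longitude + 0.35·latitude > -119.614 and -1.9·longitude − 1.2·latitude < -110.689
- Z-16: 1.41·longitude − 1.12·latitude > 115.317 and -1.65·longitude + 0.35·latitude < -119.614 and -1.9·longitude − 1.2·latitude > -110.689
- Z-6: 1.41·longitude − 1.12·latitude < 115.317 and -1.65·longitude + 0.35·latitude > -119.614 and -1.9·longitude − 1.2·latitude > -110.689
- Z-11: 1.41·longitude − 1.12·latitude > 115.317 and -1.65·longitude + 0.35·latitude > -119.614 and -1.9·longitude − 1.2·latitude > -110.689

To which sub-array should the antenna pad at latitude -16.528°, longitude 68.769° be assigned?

Z-9

1.41·68.769 − 1.12·-16.528 = 115.476, which is > 115.317
-1.65·68.769 + 0.35·-16.528 = -119.254, which is > -119.614
-1.9·68.769 − 1.2·-16.528 = -110.828, which is < -110.689
This sign pattern matches Z-9.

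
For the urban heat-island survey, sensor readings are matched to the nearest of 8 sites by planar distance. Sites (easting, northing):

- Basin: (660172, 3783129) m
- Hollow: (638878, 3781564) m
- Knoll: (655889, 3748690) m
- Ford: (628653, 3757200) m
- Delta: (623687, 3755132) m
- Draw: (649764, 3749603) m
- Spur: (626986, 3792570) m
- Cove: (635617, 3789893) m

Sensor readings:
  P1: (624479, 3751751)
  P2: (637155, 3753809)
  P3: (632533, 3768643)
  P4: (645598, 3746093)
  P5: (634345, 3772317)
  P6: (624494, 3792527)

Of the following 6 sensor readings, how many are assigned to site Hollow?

1

P1 → Delta
P2 → Ford
P3 → Ford
P4 → Draw
P5 → Hollow
P6 → Spur
1 of the 6 goes to Hollow.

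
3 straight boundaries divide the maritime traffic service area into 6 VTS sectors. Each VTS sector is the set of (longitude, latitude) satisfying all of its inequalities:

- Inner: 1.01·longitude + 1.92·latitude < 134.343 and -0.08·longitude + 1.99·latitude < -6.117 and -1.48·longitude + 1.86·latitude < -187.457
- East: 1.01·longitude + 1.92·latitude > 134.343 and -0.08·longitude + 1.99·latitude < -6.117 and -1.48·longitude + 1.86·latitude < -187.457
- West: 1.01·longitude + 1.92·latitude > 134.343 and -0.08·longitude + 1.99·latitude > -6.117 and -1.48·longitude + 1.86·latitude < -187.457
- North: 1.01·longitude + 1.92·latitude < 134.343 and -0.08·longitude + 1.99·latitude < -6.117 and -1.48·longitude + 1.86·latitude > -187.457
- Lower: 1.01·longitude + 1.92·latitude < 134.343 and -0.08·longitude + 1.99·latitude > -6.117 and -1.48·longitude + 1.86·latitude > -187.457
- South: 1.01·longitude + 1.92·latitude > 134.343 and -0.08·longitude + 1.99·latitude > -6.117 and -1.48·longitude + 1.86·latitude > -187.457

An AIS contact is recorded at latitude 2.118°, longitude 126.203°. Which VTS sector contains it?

Lower

1.01·126.203 + 1.92·2.118 = 131.532, which is < 134.343
-0.08·126.203 + 1.99·2.118 = -5.881, which is > -6.117
-1.48·126.203 + 1.86·2.118 = -182.841, which is > -187.457
This sign pattern matches Lower.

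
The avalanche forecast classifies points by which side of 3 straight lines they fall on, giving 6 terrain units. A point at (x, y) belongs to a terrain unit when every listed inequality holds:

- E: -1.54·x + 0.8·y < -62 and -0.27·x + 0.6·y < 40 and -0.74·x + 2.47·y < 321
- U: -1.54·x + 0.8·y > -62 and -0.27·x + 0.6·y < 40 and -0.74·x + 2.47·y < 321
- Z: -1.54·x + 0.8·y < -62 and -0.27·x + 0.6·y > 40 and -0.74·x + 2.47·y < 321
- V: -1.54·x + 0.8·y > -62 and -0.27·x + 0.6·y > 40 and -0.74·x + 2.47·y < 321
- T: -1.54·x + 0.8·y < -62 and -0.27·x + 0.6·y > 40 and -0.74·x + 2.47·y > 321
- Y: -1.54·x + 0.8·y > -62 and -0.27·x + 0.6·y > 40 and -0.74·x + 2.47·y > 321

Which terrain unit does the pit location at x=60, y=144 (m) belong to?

-1.54·60 + 0.8·144 = 22.800, which is > -62
-0.27·60 + 0.6·144 = 70.200, which is > 40
-0.74·60 + 2.47·144 = 311.280, which is < 321
This sign pattern matches V.

V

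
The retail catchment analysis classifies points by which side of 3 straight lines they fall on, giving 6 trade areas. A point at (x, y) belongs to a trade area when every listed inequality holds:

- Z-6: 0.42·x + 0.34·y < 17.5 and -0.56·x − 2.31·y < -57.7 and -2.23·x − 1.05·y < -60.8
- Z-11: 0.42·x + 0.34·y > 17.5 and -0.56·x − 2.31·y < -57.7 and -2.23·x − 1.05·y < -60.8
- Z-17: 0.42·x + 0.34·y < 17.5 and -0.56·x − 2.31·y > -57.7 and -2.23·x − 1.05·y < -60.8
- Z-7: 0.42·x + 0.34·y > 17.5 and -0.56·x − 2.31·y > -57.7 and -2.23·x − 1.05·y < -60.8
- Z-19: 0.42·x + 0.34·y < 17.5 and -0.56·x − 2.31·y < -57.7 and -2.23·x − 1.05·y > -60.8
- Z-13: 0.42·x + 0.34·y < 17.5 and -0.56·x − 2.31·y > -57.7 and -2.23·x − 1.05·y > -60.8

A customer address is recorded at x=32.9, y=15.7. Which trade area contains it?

0.42·32.9 + 0.34·15.7 = 19.156, which is > 17.5
-0.56·32.9 − 2.31·15.7 = -54.691, which is > -57.7
-2.23·32.9 − 1.05·15.7 = -89.852, which is < -60.8
This sign pattern matches Z-7.

Z-7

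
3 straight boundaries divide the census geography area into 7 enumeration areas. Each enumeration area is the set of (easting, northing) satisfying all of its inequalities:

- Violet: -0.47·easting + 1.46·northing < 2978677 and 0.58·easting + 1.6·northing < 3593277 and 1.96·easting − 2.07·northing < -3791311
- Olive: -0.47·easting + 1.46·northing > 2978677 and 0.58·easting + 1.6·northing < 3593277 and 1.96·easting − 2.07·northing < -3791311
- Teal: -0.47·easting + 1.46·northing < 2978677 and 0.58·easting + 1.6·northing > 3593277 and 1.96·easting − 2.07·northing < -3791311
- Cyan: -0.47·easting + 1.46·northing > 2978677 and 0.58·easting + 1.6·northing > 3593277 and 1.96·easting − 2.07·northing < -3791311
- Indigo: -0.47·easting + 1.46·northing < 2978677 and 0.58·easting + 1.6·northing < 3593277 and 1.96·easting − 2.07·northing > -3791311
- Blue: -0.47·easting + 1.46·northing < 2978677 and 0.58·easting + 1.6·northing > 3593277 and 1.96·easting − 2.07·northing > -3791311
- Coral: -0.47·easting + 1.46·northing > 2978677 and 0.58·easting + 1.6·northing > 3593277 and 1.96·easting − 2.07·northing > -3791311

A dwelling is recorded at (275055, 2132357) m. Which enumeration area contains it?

-0.47·275055 + 1.46·2132357 = 2983965.370, which is > 2978677
0.58·275055 + 1.6·2132357 = 3571303.100, which is < 3593277
1.96·275055 − 2.07·2132357 = -3874871.190, which is < -3791311
This sign pattern matches Olive.

Olive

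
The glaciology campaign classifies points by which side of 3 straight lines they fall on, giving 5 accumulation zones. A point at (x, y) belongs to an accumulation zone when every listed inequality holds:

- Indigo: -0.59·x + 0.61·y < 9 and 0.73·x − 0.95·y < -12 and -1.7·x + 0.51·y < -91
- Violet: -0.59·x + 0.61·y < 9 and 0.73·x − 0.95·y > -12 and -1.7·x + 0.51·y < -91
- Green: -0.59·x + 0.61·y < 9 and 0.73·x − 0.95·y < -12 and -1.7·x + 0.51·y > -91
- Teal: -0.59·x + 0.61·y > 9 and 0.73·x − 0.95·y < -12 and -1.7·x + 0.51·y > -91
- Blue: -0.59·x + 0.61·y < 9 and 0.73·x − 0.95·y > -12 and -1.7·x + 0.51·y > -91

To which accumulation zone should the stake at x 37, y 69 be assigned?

Teal

-0.59·37 + 0.61·69 = 20.260, which is > 9
0.73·37 − 0.95·69 = -38.540, which is < -12
-1.7·37 + 0.51·69 = -27.710, which is > -91
This sign pattern matches Teal.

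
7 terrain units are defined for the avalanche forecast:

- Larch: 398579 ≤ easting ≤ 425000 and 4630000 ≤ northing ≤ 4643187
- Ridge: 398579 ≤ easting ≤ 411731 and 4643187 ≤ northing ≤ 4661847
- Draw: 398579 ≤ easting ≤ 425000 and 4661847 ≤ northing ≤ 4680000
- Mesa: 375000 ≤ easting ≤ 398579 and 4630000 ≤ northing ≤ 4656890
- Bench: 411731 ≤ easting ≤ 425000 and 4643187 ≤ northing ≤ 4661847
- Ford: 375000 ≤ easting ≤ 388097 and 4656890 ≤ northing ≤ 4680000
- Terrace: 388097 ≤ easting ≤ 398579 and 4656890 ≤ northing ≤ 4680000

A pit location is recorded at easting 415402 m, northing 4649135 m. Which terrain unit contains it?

The point has easting = 415402 and northing = 4649135.
Only Bench satisfies 411731 ≤ easting ≤ 425000 and 4643187 ≤ northing ≤ 4661847.

Bench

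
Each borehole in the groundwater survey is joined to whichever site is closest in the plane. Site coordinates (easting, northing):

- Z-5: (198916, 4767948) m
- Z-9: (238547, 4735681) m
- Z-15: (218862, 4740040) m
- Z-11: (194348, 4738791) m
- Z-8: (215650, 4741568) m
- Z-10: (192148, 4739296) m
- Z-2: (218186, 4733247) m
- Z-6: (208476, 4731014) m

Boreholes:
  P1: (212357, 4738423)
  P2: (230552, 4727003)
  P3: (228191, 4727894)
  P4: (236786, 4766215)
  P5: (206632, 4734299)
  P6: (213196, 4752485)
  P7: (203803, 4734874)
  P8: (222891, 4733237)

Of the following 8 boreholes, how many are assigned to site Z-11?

P1 → Z-8
P2 → Z-9
P3 → Z-2
P4 → Z-9
P5 → Z-6
P6 → Z-8
P7 → Z-6
P8 → Z-2
0 of the 8 go to Z-11.

0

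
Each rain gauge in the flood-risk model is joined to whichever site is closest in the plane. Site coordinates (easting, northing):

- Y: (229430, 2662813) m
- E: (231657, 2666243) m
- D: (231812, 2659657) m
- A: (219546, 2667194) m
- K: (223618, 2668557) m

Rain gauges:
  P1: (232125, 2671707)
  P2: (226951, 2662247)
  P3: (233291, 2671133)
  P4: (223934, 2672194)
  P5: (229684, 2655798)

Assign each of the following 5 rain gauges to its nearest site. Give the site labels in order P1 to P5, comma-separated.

P1 → E (d²=30074320.00)
P2 → Y (d²=6465797.00)
P3 → E (d²=26582056.00)
P4 → K (d²=13327625.00)
P5 → D (d²=19420265.00)

E, Y, E, K, D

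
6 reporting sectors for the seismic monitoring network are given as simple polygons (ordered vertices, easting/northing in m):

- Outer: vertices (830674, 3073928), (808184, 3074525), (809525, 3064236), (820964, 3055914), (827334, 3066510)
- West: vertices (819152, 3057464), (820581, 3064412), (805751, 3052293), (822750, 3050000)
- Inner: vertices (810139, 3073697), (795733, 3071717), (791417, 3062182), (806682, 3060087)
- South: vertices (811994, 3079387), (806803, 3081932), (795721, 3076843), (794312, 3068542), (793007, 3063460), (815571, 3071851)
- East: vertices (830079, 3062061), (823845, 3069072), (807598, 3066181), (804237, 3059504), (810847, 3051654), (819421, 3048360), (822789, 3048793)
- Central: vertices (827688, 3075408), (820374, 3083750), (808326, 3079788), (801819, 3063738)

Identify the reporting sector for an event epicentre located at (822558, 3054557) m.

East

Cast a ray rightward from (822558, 3054557). For each polygon, the edges (by vertex number in listed order) whose endpoints lie on opposite sides of northing = 3054557, where each meets that height, and whether that is right or left of the point:
Outer: no edge straddles that height → 0 crossings.
West: 2–3 at easting≈808521.5 (left), 4–1 at easting≈820553.3 (left) → 0 crossings.
Inner: no edge straddles that height → 0 crossings.
South: no edge straddles that height → 0 crossings.
East: 4–5 at easting≈808402.6 (left), 7–1 at easting≈825956.0 (right) → 1 crossing.
Central: no edge straddles that height → 0 crossings.
Only East has an odd count, so the point is inside East.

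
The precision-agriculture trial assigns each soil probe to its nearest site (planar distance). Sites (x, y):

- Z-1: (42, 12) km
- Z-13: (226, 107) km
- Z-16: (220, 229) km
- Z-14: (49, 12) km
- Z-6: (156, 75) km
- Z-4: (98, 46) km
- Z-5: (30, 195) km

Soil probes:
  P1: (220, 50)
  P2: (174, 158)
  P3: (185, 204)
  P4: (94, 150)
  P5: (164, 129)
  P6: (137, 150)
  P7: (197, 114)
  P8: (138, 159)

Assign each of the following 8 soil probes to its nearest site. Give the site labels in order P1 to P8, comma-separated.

Z-13, Z-13, Z-16, Z-5, Z-6, Z-6, Z-13, Z-6

P1 → Z-13 (d²=3285.00)
P2 → Z-13 (d²=5305.00)
P3 → Z-16 (d²=1850.00)
P4 → Z-5 (d²=6121.00)
P5 → Z-6 (d²=2980.00)
P6 → Z-6 (d²=5986.00)
P7 → Z-13 (d²=890.00)
P8 → Z-6 (d²=7380.00)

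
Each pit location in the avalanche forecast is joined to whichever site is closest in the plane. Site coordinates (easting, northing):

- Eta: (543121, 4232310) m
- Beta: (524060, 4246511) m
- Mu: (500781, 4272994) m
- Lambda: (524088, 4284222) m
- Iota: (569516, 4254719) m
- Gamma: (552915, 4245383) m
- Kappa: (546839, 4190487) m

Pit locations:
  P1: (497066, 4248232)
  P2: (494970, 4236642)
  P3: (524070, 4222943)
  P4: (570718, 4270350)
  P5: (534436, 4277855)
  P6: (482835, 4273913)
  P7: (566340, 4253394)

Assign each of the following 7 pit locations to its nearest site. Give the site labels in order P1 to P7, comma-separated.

Mu, Beta, Eta, Iota, Lambda, Mu, Iota

P1 → Mu (d²=626957869.00)
P2 → Beta (d²=943625261.00)
P3 → Eta (d²=450681290.00)
P4 → Iota (d²=245772965.00)
P5 → Lambda (d²=147619793.00)
P6 → Mu (d²=322903477.00)
P7 → Iota (d²=11842601.00)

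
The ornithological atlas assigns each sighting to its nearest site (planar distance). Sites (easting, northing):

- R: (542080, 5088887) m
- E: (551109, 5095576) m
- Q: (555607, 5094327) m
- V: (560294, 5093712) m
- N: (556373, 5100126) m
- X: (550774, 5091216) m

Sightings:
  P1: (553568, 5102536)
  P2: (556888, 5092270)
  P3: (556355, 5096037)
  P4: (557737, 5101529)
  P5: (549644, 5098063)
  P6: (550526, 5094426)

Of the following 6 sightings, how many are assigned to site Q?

2

P1 → N
P2 → Q
P3 → Q
P4 → N
P5 → E
P6 → E
2 of the 6 go to Q.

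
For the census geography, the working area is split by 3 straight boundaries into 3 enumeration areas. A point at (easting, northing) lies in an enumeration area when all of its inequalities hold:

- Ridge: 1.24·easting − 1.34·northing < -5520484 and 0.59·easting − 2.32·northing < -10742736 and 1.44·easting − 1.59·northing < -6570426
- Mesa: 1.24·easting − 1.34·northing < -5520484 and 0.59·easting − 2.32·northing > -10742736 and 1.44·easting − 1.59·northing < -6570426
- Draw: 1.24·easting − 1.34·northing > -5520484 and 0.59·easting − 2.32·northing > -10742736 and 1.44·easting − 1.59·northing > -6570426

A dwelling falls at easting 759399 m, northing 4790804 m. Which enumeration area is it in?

1.24·759399 − 1.34·4790804 = -5478022.600, which is > -5520484
0.59·759399 − 2.32·4790804 = -10666619.870, which is > -10742736
1.44·759399 − 1.59·4790804 = -6523843.800, which is > -6570426
This sign pattern matches Draw.

Draw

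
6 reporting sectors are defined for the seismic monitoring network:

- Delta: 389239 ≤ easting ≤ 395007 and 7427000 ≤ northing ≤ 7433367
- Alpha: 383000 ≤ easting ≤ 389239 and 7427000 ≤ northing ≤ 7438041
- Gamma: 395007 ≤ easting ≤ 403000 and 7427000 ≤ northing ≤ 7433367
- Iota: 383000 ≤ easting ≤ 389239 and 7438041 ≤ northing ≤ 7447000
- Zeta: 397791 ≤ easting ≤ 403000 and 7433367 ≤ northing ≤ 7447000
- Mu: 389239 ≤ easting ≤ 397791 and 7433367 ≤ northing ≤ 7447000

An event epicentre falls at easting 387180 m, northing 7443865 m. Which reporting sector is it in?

The point has easting = 387180 and northing = 7443865.
Only Iota satisfies 383000 ≤ easting ≤ 389239 and 7438041 ≤ northing ≤ 7447000.

Iota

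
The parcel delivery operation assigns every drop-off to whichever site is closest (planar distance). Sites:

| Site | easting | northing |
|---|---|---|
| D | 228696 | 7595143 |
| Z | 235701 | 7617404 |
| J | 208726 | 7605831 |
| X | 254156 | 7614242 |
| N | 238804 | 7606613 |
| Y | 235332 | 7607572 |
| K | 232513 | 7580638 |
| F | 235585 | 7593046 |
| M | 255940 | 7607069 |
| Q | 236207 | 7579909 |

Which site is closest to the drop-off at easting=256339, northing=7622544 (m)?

X

Squared distances to each site:
D: 1514950250.000; Z: 452346644.000; J: 2546322138.000; X: 73688693.000; N: 561272986.000; Y: 665454833.000; K: 2323791112.000; F: 1300860520.000; M: 239634826.000; Q: 2223040649.000.
Minimum at X.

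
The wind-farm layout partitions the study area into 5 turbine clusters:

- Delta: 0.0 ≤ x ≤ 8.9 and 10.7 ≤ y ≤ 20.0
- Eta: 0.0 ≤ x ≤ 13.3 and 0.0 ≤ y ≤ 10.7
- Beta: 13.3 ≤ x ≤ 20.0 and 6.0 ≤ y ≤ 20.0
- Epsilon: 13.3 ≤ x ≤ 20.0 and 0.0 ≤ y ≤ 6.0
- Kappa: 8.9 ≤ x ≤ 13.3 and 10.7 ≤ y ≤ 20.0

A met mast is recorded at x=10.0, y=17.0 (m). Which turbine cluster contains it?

Kappa

The point has x = 10.0 and y = 17.0.
Only Kappa satisfies 8.9 ≤ x ≤ 13.3 and 10.7 ≤ y ≤ 20.0.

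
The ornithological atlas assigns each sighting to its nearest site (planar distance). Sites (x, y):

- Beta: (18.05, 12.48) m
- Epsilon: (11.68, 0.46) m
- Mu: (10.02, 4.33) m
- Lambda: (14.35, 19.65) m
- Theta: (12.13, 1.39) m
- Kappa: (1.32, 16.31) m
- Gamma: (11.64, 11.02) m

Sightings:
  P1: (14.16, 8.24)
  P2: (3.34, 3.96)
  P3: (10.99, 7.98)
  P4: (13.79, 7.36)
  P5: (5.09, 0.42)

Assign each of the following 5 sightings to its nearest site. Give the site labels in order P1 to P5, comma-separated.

Gamma, Mu, Gamma, Gamma, Mu

P1 → Gamma (d²=14.08)
P2 → Mu (d²=44.76)
P3 → Gamma (d²=9.66)
P4 → Gamma (d²=18.02)
P5 → Mu (d²=39.59)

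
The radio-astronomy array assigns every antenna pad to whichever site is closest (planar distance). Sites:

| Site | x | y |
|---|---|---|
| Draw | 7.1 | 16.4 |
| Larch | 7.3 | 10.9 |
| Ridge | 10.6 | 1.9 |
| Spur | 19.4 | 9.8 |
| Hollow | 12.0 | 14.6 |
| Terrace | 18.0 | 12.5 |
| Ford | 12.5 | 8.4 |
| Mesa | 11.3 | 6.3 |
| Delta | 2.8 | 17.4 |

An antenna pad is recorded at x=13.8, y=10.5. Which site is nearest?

Squared distances to each site:
Draw: 79.700; Larch: 42.410; Ridge: 84.200; Spur: 31.850; Hollow: 20.050; Terrace: 21.640; Ford: 6.100; Mesa: 23.890; Delta: 168.610.
Minimum at Ford.

Ford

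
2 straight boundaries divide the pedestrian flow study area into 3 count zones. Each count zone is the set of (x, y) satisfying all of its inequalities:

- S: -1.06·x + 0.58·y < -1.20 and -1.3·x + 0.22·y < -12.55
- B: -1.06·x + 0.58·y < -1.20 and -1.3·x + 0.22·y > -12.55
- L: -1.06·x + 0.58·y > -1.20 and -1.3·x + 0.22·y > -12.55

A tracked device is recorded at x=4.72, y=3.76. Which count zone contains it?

-1.06·4.72 + 0.58·3.76 = -2.822, which is < -1.20
-1.3·4.72 + 0.22·3.76 = -5.309, which is > -12.55
This sign pattern matches B.

B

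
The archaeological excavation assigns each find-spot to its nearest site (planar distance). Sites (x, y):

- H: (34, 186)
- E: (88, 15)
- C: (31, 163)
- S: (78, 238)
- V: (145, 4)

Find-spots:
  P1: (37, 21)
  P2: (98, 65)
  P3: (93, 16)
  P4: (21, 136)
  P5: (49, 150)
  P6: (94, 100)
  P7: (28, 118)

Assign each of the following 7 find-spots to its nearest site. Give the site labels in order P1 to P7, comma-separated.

E, E, E, C, C, E, C

P1 → E (d²=2637.00)
P2 → E (d²=2600.00)
P3 → E (d²=26.00)
P4 → C (d²=829.00)
P5 → C (d²=493.00)
P6 → E (d²=7261.00)
P7 → C (d²=2034.00)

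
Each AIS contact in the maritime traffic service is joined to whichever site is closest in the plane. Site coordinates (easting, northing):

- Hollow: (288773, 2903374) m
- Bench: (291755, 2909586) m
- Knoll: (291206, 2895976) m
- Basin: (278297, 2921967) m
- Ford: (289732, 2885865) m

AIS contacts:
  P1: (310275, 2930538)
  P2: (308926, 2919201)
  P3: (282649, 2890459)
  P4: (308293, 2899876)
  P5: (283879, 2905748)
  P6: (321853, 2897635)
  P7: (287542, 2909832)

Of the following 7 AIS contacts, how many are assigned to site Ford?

1

P1 → Bench
P2 → Bench
P3 → Ford
P4 → Knoll
P5 → Hollow
P6 → Knoll
P7 → Bench
1 of the 7 goes to Ford.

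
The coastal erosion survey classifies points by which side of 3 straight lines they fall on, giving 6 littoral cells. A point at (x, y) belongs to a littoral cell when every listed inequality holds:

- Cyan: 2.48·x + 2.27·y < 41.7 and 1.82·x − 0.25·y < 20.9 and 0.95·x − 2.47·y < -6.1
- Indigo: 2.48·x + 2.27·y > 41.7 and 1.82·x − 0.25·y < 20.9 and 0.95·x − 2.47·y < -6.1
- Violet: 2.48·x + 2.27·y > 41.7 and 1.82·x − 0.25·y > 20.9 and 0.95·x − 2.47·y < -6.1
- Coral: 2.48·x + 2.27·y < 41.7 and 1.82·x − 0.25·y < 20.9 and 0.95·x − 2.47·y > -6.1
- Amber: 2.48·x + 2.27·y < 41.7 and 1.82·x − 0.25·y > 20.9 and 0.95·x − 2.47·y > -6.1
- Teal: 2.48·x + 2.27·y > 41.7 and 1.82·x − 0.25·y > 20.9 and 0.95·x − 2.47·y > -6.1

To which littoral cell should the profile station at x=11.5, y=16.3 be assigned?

Indigo

2.48·11.5 + 2.27·16.3 = 65.521, which is > 41.7
1.82·11.5 − 0.25·16.3 = 16.855, which is < 20.9
0.95·11.5 − 2.47·16.3 = -29.336, which is < -6.1
This sign pattern matches Indigo.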